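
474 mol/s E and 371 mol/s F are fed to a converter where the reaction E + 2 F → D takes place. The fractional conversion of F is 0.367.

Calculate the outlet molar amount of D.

F reacted = 0.367 × 371 = 136.2 mol/s; ν_F = −2, so ξ = 136.2/2 = 68.08 mol/s.
Outlet amounts (n = n₀ + ν ξ):
  E: 474 − 1(68.08) = 405.9
  F: 371 − 2(68.08) = 234.8
  D: 0 + 1(68.08) = 68.08

68.1 mol/s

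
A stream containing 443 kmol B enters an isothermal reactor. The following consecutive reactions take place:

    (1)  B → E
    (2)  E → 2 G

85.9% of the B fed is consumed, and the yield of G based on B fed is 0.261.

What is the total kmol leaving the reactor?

Conversion of B: B consumed = 1ξ₁ = 0.859 × 443 → ξ₁ = 380.5 kmol.
Yield of G: 2ξ₂ / 443 = 0.261 → ξ₂ = 57.81 kmol.
Outlet amounts (n = n₀ + Σ ν·ξ):
  B: 443 − 1(380.5) = 62.46
  E: 0 + 1(380.5) − 1(57.81) = 322.7
  G: 0 + 2(57.81) = 115.6
Total out = 62.46 + 322.7 + 115.6 = 500.8 kmol.

501 kmol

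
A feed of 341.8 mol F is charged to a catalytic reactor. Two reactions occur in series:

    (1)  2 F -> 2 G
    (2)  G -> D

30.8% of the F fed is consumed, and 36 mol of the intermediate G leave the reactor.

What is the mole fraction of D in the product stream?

Conversion of F: F consumed = 2ξ₁ = 0.308 × 341.8 → ξ₁ = 52.64 mol.
G balance: n_G = 0 + 2ξ₁ − 1ξ₂ = 36 → ξ₂ = (2·52.64 − 36)/1 = 69.27 mol.
Outlet amounts (n = n₀ + Σ ν·ξ):
  F: 341.8 − 2(52.64) = 236.5
  G: 0 + 2(52.64) − 1(69.27) = 36
  D: 0 + 1(69.27) = 69.27
Total out = 341.8 mol; y_D = 69.27 / 341.8 = 0.2027.

0.203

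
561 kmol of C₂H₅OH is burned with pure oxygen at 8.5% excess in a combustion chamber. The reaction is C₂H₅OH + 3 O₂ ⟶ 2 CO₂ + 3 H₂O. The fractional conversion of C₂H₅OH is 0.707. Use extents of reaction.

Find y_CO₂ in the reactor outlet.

Stoichiometric O₂ = 3 × 561 = 1683 kmol; O₂ fed = 1683 × 1.085 = 1826 kmol.
Fuel reacted = 0.707 × 561 → ξ = 396.6 kmol.
Outlet (n = n₀ + ν ξ):
  C₂H₅OH: 561 − 1(396.6) = 164.4
  O₂: 1826 − 3(396.6) = 636.2
  CO₂: 0 + 2(396.6) = 793.3
  H₂O: 0 + 3(396.6) = 1190
Total out = 2784 kmol; y_CO₂ = 793.3 / 2784 = 0.285.

0.285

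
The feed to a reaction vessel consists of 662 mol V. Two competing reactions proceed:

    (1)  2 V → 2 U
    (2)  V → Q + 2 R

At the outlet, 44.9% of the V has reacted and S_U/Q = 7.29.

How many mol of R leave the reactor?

Conversion of V: V consumed = 0.449 × 662 = 297.2 mol = 2ξ₁ + 1ξ₂.
Selectivity: 2ξ₁ / (1ξ₂) = 7.29 → ξ₁ = 3.645 ξ₂.
Substitute: (2·3.645 + 1) ξ₂ = 297.2 → ξ₂ = 35.86 mol, ξ₁ = 130.7 mol.
Outlet amounts (n = n₀ + Σ ν·ξ):
  V: 662 − 2(130.7) − 1(35.86) = 364.8
  U: 0 + 2(130.7) = 261.4
  Q: 0 + 1(35.86) = 35.86
  R: 0 + 2(35.86) = 71.71

71.7 mol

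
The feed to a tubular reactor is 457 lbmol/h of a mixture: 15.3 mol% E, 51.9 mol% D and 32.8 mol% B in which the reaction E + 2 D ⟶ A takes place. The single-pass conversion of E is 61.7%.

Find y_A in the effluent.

E reacted = 0.617 × 69.92 = 43.14 lbmol/h; ν_E = −1, so ξ = 43.14/1 = 43.14 lbmol/h.
Outlet amounts (n = n₀ + ν ξ):
  E: 69.92 − 1(43.14) = 26.78
  D: 237.2 − 2(43.14) = 150.9
  A: 0 + 1(43.14) = 43.14
  B: 149.9 (inert)
Total out = 370.7 lbmol/h; y_A = 43.14 / 370.7 = 0.1164.

0.116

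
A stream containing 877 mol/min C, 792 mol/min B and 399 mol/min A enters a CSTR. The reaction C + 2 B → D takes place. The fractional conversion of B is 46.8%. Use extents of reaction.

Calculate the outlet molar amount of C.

692 mol/min

B reacted = 0.468 × 792 = 370.7 mol/min; ν_B = −2, so ξ = 370.7/2 = 185.3 mol/min.
Outlet amounts (n = n₀ + ν ξ):
  C: 877 − 1(185.3) = 691.7
  B: 792 − 2(185.3) = 421.3
  D: 0 + 1(185.3) = 185.3
  A: 399 (inert)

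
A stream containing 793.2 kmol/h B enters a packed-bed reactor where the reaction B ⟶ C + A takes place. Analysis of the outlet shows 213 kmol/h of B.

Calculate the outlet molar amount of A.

580 kmol/h

For B: n = n₀ − 1ξ → 213 = 793.2 − 1ξ, giving ξ = 580.2 kmol/h.
Outlet amounts (n = n₀ + ν ξ):
  B: 793.2 − 1(580.2) = 213
  C: 0 + 1(580.2) = 580.2
  A: 0 + 1(580.2) = 580.2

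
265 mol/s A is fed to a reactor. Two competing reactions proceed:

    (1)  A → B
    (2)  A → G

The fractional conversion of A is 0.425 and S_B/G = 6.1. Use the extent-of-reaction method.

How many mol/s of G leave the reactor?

Conversion of A: A consumed = 0.425 × 265 = 112.6 mol/s = 1ξ₁ + 1ξ₂.
Selectivity: 1ξ₁ / (1ξ₂) = 6.1 → ξ₁ = 6.1 ξ₂.
Substitute: (1·6.1 + 1) ξ₂ = 112.6 → ξ₂ = 15.86 mol/s, ξ₁ = 96.76 mol/s.
Outlet amounts (n = n₀ + Σ ν·ξ):
  A: 265 − 1(96.76) − 1(15.86) = 152.4
  B: 0 + 1(96.76) = 96.76
  G: 0 + 1(15.86) = 15.86

15.9 mol/s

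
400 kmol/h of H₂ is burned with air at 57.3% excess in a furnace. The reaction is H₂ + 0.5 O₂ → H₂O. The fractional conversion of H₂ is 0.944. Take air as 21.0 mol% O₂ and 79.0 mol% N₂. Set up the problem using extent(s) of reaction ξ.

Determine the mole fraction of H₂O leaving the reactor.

Stoichiometric O₂ = 0.5 × 400 = 200 kmol/h; O₂ fed = 200 × 1.573 = 314.6 kmol/h.
N₂ fed = 314.6 × 79/21 = 1183 kmol/h.
Fuel reacted = 0.944 × 400 → ξ = 377.6 kmol/h.
Outlet (n = n₀ + ν ξ):
  H₂: 400 − 1(377.6) = 22.4
  O₂: 314.6 − 0.5(377.6) = 125.8
  N₂: 1183 (inert)
  H₂O: 0 + 1(377.6) = 377.6
Total out = 1709 kmol/h; y_H₂O = 377.6 / 1709 = 0.2209.

0.221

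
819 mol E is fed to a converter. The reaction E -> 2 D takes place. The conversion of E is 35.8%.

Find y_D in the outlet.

E reacted = 0.358 × 819 = 293.2 mol; ν_E = −1, so ξ = 293.2/1 = 293.2 mol.
Outlet amounts (n = n₀ + ν ξ):
  E: 819 − 1(293.2) = 525.8
  D: 0 + 2(293.2) = 586.4
Total out = 1112 mol; y_D = 586.4 / 1112 = 0.5272.

0.527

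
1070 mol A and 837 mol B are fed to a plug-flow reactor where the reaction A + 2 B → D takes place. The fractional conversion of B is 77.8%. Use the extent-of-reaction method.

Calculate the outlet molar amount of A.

B reacted = 0.778 × 837 = 651.2 mol; ν_B = −2, so ξ = 651.2/2 = 325.6 mol.
Outlet amounts (n = n₀ + ν ξ):
  A: 1070 − 1(325.6) = 744.4
  B: 837 − 2(325.6) = 185.8
  D: 0 + 1(325.6) = 325.6

744 mol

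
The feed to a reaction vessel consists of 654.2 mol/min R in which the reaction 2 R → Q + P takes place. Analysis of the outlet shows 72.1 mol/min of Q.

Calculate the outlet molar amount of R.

510 mol/min

For Q: n = n₀ + 1ξ → 72.1 = 0 + 1ξ, giving ξ = 72.1 mol/min.
Outlet amounts (n = n₀ + ν ξ):
  R: 654.2 − 2(72.1) = 510
  Q: 0 + 1(72.1) = 72.1
  P: 0 + 1(72.1) = 72.1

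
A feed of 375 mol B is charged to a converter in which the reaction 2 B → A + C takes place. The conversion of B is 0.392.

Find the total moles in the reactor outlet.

375 mol

B reacted = 0.392 × 375 = 147 mol; ν_B = −2, so ξ = 147/2 = 73.5 mol.
Outlet amounts (n = n₀ + ν ξ):
  B: 375 − 2(73.5) = 228
  A: 0 + 1(73.5) = 73.5
  C: 0 + 1(73.5) = 73.5
Total out = 228 + 73.5 + 73.5 = 375 mol.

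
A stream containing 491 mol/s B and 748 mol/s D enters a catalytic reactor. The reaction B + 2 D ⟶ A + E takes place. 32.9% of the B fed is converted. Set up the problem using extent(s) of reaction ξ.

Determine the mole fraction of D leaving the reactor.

0.394

B reacted = 0.329 × 491 = 161.5 mol/s; ν_B = −1, so ξ = 161.5/1 = 161.5 mol/s.
Outlet amounts (n = n₀ + ν ξ):
  B: 491 − 1(161.5) = 329.5
  D: 748 − 2(161.5) = 424.9
  A: 0 + 1(161.5) = 161.5
  E: 0 + 1(161.5) = 161.5
Total out = 1077 mol/s; y_D = 424.9 / 1077 = 0.3944.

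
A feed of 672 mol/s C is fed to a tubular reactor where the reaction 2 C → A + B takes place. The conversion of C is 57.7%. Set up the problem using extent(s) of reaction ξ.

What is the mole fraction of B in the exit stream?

C reacted = 0.577 × 672 = 387.7 mol/s; ν_C = −2, so ξ = 387.7/2 = 193.9 mol/s.
Outlet amounts (n = n₀ + ν ξ):
  C: 672 − 2(193.9) = 284.3
  A: 0 + 1(193.9) = 193.9
  B: 0 + 1(193.9) = 193.9
Total out = 672 mol/s; y_B = 193.9 / 672 = 0.2885.

0.288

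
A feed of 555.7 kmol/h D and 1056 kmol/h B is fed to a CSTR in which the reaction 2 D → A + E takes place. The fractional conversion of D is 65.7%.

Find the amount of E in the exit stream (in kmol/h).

183 kmol/h

D reacted = 0.657 × 555.7 = 365.1 kmol/h; ν_D = −2, so ξ = 365.1/2 = 182.5 kmol/h.
Outlet amounts (n = n₀ + ν ξ):
  D: 555.7 − 2(182.5) = 190.6
  A: 0 + 1(182.5) = 182.5
  E: 0 + 1(182.5) = 182.5
  B: 1056 (inert)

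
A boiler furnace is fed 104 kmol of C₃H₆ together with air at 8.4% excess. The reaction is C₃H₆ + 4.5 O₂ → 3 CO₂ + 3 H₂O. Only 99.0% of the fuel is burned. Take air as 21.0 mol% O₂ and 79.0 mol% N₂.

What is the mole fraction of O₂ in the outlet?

0.0171

Stoichiometric O₂ = 4.5 × 104 = 468 kmol; O₂ fed = 468 × 1.084 = 507.3 kmol.
N₂ fed = 507.3 × 79/21 = 1908 kmol.
Fuel reacted = 0.99 × 104 → ξ = 103 kmol.
Outlet (n = n₀ + ν ξ):
  C₃H₆: 104 − 1(103) = 1.04
  O₂: 507.3 − 4.5(103) = 43.99
  N₂: 1908 (inert)
  CO₂: 0 + 3(103) = 308.9
  H₂O: 0 + 3(103) = 308.9
Total out = 2571 kmol; y_O₂ = 43.99 / 2571 = 0.01711.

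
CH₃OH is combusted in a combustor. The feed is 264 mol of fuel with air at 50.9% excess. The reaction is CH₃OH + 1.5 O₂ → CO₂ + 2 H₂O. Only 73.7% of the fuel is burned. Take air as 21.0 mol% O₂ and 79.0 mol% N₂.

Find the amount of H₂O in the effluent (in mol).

Stoichiometric O₂ = 1.5 × 264 = 396 mol; O₂ fed = 396 × 1.509 = 597.6 mol.
N₂ fed = 597.6 × 79/21 = 2248 mol.
Fuel reacted = 0.737 × 264 → ξ = 194.6 mol.
Outlet (n = n₀ + ν ξ):
  CH₃OH: 264 − 1(194.6) = 69.43
  O₂: 597.6 − 1.5(194.6) = 305.7
  N₂: 2248 (inert)
  CO₂: 0 + 1(194.6) = 194.6
  H₂O: 0 + 2(194.6) = 389.1

389 mol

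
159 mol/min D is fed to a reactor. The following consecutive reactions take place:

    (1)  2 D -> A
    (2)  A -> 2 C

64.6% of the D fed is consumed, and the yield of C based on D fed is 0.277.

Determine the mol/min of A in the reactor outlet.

29.3 mol/min

Conversion of D: D consumed = 2ξ₁ = 0.646 × 159 → ξ₁ = 51.36 mol/min.
Yield of C: 2ξ₂ / 159 = 0.277 → ξ₂ = 22.02 mol/min.
Outlet amounts (n = n₀ + Σ ν·ξ):
  D: 159 − 2(51.36) = 56.29
  A: 0 + 1(51.36) − 1(22.02) = 29.34
  C: 0 + 2(22.02) = 44.04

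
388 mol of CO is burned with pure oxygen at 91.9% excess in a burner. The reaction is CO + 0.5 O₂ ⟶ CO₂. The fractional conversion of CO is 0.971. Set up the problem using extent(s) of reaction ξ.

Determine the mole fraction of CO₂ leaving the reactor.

Stoichiometric O₂ = 0.5 × 388 = 194 mol; O₂ fed = 194 × 1.919 = 372.3 mol.
Fuel reacted = 0.971 × 388 → ξ = 376.7 mol.
Outlet (n = n₀ + ν ξ):
  CO: 388 − 1(376.7) = 11.25
  O₂: 372.3 − 0.5(376.7) = 183.9
  CO₂: 0 + 1(376.7) = 376.7
Total out = 571.9 mol; y_CO₂ = 376.7 / 571.9 = 0.6588.

0.659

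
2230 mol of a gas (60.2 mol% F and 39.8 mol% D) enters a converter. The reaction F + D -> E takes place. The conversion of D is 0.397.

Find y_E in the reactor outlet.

D reacted = 0.397 × 887.5 = 352.4 mol; ν_D = −1, so ξ = 352.4/1 = 352.4 mol.
Outlet amounts (n = n₀ + ν ξ):
  F: 1342 − 1(352.4) = 990.1
  D: 887.5 − 1(352.4) = 535.2
  E: 0 + 1(352.4) = 352.4
Total out = 1878 mol; y_E = 352.4 / 1878 = 0.1877.

0.188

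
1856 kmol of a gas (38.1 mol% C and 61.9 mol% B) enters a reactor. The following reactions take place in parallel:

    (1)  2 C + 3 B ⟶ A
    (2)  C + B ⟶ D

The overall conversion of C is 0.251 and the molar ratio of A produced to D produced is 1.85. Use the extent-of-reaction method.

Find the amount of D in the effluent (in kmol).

37.8 kmol

Conversion of C: C consumed = 0.251 × 707.1 = 177.5 kmol = 2ξ₁ + 1ξ₂.
Selectivity: 1ξ₁ / (1ξ₂) = 1.85 → ξ₁ = 1.85 ξ₂.
Substitute: (2·1.85 + 1) ξ₂ = 177.5 → ξ₂ = 37.76 kmol, ξ₁ = 69.86 kmol.
Outlet amounts (n = n₀ + Σ ν·ξ):
  C: 707.1 − 2(69.86) − 1(37.76) = 529.6
  B: 1149 − 3(69.86) − 1(37.76) = 901.5
  A: 0 + 1(69.86) = 69.86
  D: 0 + 1(37.76) = 37.76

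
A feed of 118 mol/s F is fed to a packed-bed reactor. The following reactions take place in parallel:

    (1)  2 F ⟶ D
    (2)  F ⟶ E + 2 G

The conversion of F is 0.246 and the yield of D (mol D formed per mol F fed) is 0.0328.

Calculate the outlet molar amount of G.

Yield of D: 1ξ₁ / 118 = 0.0328 → ξ₁ = 3.87 mol/s.
Conversion of F: 2ξ₁ + 1ξ₂ = 0.246 × 118 = 29.03 → ξ₂ = 21.29 mol/s.
Outlet amounts (n = n₀ + Σ ν·ξ):
  F: 118 − 2(3.87) − 1(21.29) = 88.97
  D: 0 + 1(3.87) = 3.87
  E: 0 + 1(21.29) = 21.29
  G: 0 + 2(21.29) = 42.57

42.6 mol/s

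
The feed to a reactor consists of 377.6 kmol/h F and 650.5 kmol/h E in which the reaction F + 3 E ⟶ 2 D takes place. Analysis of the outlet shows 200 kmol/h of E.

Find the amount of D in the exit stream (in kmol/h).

For E: n = n₀ − 3ξ → 200 = 650.5 − 3ξ, giving ξ = 150.2 kmol/h.
Outlet amounts (n = n₀ + ν ξ):
  F: 377.6 − 1(150.2) = 227.4
  E: 650.5 − 3(150.2) = 200
  D: 0 + 2(150.2) = 300.3

300 kmol/h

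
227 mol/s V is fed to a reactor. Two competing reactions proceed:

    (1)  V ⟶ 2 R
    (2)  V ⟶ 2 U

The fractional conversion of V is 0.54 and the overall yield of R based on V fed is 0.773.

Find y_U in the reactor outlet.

Yield of R: 2ξ₁ / 227 = 0.773 → ξ₁ = 87.74 mol/s.
Conversion of V: 1ξ₁ + 1ξ₂ = 0.54 × 227 = 122.6 → ξ₂ = 34.84 mol/s.
Outlet amounts (n = n₀ + Σ ν·ξ):
  V: 227 − 1(87.74) − 1(34.84) = 104.4
  R: 0 + 2(87.74) = 175.5
  U: 0 + 2(34.84) = 69.69
Total out = 349.6 mol/s; y_U = 69.69 / 349.6 = 0.1994.

0.199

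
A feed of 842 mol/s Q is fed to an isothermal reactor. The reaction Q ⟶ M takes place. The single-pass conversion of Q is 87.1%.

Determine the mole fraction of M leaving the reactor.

Q reacted = 0.871 × 842 = 733.4 mol/s; ν_Q = −1, so ξ = 733.4/1 = 733.4 mol/s.
Outlet amounts (n = n₀ + ν ξ):
  Q: 842 − 1(733.4) = 108.6
  M: 0 + 1(733.4) = 733.4
Total out = 842 mol/s; y_M = 733.4 / 842 = 0.871.

0.871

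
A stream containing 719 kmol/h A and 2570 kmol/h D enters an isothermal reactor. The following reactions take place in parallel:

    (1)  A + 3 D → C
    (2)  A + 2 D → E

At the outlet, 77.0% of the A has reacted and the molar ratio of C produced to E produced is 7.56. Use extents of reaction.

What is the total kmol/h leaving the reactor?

Conversion of A: A consumed = 0.77 × 719 = 553.6 kmol/h = 1ξ₁ + 1ξ₂.
Selectivity: 1ξ₁ / (1ξ₂) = 7.56 → ξ₁ = 7.56 ξ₂.
Substitute: (1·7.56 + 1) ξ₂ = 553.6 → ξ₂ = 64.68 kmol/h, ξ₁ = 489 kmol/h.
Outlet amounts (n = n₀ + Σ ν·ξ):
  A: 719 − 1(489) − 1(64.68) = 165.4
  D: 2570 − 3(489) − 2(64.68) = 973.8
  C: 0 + 1(489) = 489
  E: 0 + 1(64.68) = 64.68
Total out = 165.4 + 973.8 + 489 + 64.68 = 1693 kmol/h.

1690 kmol/h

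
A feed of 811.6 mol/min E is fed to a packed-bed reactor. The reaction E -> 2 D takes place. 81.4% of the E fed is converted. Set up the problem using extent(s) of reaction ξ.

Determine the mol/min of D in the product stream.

E reacted = 0.814 × 811.6 = 660.6 mol/min; ν_E = −1, so ξ = 660.6/1 = 660.6 mol/min.
Outlet amounts (n = n₀ + ν ξ):
  E: 811.6 − 1(660.6) = 151
  D: 0 + 2(660.6) = 1321

1320 mol/min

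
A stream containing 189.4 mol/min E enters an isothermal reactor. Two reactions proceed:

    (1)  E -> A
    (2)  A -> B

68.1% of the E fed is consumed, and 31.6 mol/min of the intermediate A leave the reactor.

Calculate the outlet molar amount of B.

97.4 mol/min

Conversion of E: E consumed = 1ξ₁ = 0.681 × 189.4 → ξ₁ = 129 mol/min.
A balance: n_A = 0 + 1ξ₁ − 1ξ₂ = 31.6 → ξ₂ = (1·129 − 31.6)/1 = 97.38 mol/min.
Outlet amounts (n = n₀ + Σ ν·ξ):
  E: 189.4 − 1(129) = 60.42
  A: 0 + 1(129) − 1(97.38) = 31.6
  B: 0 + 1(97.38) = 97.38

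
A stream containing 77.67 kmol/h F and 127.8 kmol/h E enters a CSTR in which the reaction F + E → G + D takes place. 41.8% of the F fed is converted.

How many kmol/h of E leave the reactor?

95.3 kmol/h

F reacted = 0.418 × 77.67 = 32.47 kmol/h; ν_F = −1, so ξ = 32.47/1 = 32.47 kmol/h.
Outlet amounts (n = n₀ + ν ξ):
  F: 77.67 − 1(32.47) = 45.2
  E: 127.8 − 1(32.47) = 95.33
  G: 0 + 1(32.47) = 32.47
  D: 0 + 1(32.47) = 32.47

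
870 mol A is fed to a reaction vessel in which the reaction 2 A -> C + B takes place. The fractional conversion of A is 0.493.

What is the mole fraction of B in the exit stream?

0.246

A reacted = 0.493 × 870 = 428.9 mol; ν_A = −2, so ξ = 428.9/2 = 214.5 mol.
Outlet amounts (n = n₀ + ν ξ):
  A: 870 − 2(214.5) = 441.1
  C: 0 + 1(214.5) = 214.5
  B: 0 + 1(214.5) = 214.5
Total out = 870 mol; y_B = 214.5 / 870 = 0.2465.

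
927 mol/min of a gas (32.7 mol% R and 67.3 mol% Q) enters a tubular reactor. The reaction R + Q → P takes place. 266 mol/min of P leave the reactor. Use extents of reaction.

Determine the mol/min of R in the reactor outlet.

For P: n = n₀ + 1ξ → 266 = 0 + 1ξ, giving ξ = 266 mol/min.
Outlet amounts (n = n₀ + ν ξ):
  R: 303.1 − 1(266) = 37.13
  Q: 623.9 − 1(266) = 357.9
  P: 0 + 1(266) = 266

37.1 mol/min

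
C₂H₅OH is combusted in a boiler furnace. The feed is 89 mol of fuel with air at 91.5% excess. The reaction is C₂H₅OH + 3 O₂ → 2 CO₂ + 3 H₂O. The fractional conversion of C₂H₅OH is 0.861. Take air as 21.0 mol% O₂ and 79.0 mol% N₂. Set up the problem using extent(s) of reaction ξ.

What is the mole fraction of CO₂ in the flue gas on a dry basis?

Stoichiometric O₂ = 3 × 89 = 267 mol; O₂ fed = 267 × 1.915 = 511.3 mol.
N₂ fed = 511.3 × 79/21 = 1923 mol.
Fuel reacted = 0.861 × 89 → ξ = 76.63 mol.
Outlet (n = n₀ + ν ξ):
  C₂H₅OH: 89 − 1(76.63) = 12.37
  O₂: 511.3 − 3(76.63) = 281.4
  N₂: 1923 (inert)
  CO₂: 0 + 2(76.63) = 153.3
  H₂O: 0 + 3(76.63) = 229.9
Dry total = 2371 mol; y_CO₂ (dry) = 153.3 / 2371 = 0.06465.

0.0647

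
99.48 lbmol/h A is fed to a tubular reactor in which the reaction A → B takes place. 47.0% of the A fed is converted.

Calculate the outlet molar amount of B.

A reacted = 0.47 × 99.48 = 46.76 lbmol/h; ν_A = −1, so ξ = 46.76/1 = 46.76 lbmol/h.
Outlet amounts (n = n₀ + ν ξ):
  A: 99.48 − 1(46.76) = 52.72
  B: 0 + 1(46.76) = 46.76

46.8 lbmol/h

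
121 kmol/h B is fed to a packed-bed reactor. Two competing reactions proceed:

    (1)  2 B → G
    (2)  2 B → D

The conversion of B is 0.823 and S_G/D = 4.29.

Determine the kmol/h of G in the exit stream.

40.4 kmol/h

Conversion of B: B consumed = 0.823 × 121 = 99.58 kmol/h = 2ξ₁ + 2ξ₂.
Selectivity: 1ξ₁ / (1ξ₂) = 4.29 → ξ₁ = 4.29 ξ₂.
Substitute: (2·4.29 + 2) ξ₂ = 99.58 → ξ₂ = 9.412 kmol/h, ξ₁ = 40.38 kmol/h.
Outlet amounts (n = n₀ + Σ ν·ξ):
  B: 121 − 2(40.38) − 2(9.412) = 21.42
  G: 0 + 1(40.38) = 40.38
  D: 0 + 1(9.412) = 9.412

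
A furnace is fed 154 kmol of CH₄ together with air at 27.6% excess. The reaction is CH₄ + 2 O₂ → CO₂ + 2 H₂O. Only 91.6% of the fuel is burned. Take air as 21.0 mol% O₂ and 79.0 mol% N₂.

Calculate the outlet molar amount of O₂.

111 kmol

Stoichiometric O₂ = 2 × 154 = 308 kmol; O₂ fed = 308 × 1.276 = 393 kmol.
N₂ fed = 393 × 79/21 = 1478 kmol.
Fuel reacted = 0.916 × 154 → ξ = 141.1 kmol.
Outlet (n = n₀ + ν ξ):
  CH₄: 154 − 1(141.1) = 12.94
  O₂: 393 − 2(141.1) = 110.9
  N₂: 1478 (inert)
  CO₂: 0 + 1(141.1) = 141.1
  H₂O: 0 + 2(141.1) = 282.1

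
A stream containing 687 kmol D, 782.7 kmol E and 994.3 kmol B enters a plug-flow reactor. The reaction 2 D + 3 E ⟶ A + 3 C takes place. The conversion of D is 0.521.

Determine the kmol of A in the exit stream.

D reacted = 0.521 × 687 = 357.9 kmol; ν_D = −2, so ξ = 357.9/2 = 179 kmol.
Outlet amounts (n = n₀ + ν ξ):
  D: 687 − 2(179) = 329.1
  E: 782.7 − 3(179) = 245.8
  A: 0 + 1(179) = 179
  C: 0 + 3(179) = 536.9
  B: 994.3 (inert)

179 kmol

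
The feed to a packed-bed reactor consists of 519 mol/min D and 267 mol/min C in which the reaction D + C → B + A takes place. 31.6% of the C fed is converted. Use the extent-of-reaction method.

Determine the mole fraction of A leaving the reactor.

0.107

C reacted = 0.316 × 267 = 84.37 mol/min; ν_C = −1, so ξ = 84.37/1 = 84.37 mol/min.
Outlet amounts (n = n₀ + ν ξ):
  D: 519 − 1(84.37) = 434.6
  C: 267 − 1(84.37) = 182.6
  B: 0 + 1(84.37) = 84.37
  A: 0 + 1(84.37) = 84.37
Total out = 786 mol/min; y_A = 84.37 / 786 = 0.1073.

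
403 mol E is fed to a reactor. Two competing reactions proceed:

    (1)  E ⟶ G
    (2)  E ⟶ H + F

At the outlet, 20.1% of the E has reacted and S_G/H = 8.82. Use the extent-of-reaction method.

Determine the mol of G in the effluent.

Conversion of E: E consumed = 0.201 × 403 = 81 mol = 1ξ₁ + 1ξ₂.
Selectivity: 1ξ₁ / (1ξ₂) = 8.82 → ξ₁ = 8.82 ξ₂.
Substitute: (1·8.82 + 1) ξ₂ = 81 → ξ₂ = 8.249 mol, ξ₁ = 72.75 mol.
Outlet amounts (n = n₀ + Σ ν·ξ):
  E: 403 − 1(72.75) − 1(8.249) = 322
  G: 0 + 1(72.75) = 72.75
  H: 0 + 1(8.249) = 8.249
  F: 0 + 1(8.249) = 8.249

72.8 mol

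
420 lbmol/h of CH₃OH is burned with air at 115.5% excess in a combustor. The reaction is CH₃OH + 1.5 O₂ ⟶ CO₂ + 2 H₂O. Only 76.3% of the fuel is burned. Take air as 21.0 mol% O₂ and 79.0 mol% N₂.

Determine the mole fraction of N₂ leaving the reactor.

0.725

Stoichiometric O₂ = 1.5 × 420 = 630 lbmol/h; O₂ fed = 630 × 2.155 = 1358 lbmol/h.
N₂ fed = 1358 × 79/21 = 5107 lbmol/h.
Fuel reacted = 0.763 × 420 → ξ = 320.5 lbmol/h.
Outlet (n = n₀ + ν ξ):
  CH₃OH: 420 − 1(320.5) = 99.54
  O₂: 1358 − 1.5(320.5) = 877
  N₂: 5107 (inert)
  CO₂: 0 + 1(320.5) = 320.5
  H₂O: 0 + 2(320.5) = 640.9
Total out = 7045 lbmol/h; y_N₂ = 5107 / 7045 = 0.7249.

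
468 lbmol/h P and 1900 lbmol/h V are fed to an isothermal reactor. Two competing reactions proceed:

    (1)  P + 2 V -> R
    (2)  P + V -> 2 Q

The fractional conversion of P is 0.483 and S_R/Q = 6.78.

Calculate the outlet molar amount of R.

Conversion of P: P consumed = 0.483 × 468 = 226 lbmol/h = 1ξ₁ + 1ξ₂.
Selectivity: 1ξ₁ / (2ξ₂) = 6.78 → ξ₁ = 13.56 ξ₂.
Substitute: (1·13.56 + 1) ξ₂ = 226 → ξ₂ = 15.52 lbmol/h, ξ₁ = 210.5 lbmol/h.
Outlet amounts (n = n₀ + Σ ν·ξ):
  P: 468 − 1(210.5) − 1(15.52) = 242
  V: 1900 − 2(210.5) − 1(15.52) = 1463
  R: 0 + 1(210.5) = 210.5
  Q: 0 + 2(15.52) = 31.05

211 lbmol/h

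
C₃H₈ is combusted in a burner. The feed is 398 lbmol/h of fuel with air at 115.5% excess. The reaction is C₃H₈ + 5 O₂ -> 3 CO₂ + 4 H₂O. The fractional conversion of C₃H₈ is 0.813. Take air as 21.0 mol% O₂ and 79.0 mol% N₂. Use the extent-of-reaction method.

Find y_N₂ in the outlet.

0.763

Stoichiometric O₂ = 5 × 398 = 1990 lbmol/h; O₂ fed = 1990 × 2.155 = 4288 lbmol/h.
N₂ fed = 4288 × 79/21 = 16130 lbmol/h.
Fuel reacted = 0.813 × 398 → ξ = 323.6 lbmol/h.
Outlet (n = n₀ + ν ξ):
  C₃H₈: 398 − 1(323.6) = 74.43
  O₂: 4288 − 5(323.6) = 2671
  N₂: 16130 (inert)
  CO₂: 0 + 3(323.6) = 970.7
  H₂O: 0 + 4(323.6) = 1294
Total out = 21140 lbmol/h; y_N₂ = 16130 / 21140 = 0.763.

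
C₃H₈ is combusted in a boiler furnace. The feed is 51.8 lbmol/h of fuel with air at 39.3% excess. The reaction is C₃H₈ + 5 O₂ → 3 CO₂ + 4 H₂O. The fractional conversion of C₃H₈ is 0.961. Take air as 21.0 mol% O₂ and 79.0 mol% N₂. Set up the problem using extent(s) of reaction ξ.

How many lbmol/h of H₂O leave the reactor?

Stoichiometric O₂ = 5 × 51.8 = 259 lbmol/h; O₂ fed = 259 × 1.393 = 360.8 lbmol/h.
N₂ fed = 360.8 × 79/21 = 1357 lbmol/h.
Fuel reacted = 0.961 × 51.8 → ξ = 49.78 lbmol/h.
Outlet (n = n₀ + ν ξ):
  C₃H₈: 51.8 − 1(49.78) = 2.02
  O₂: 360.8 − 5(49.78) = 111.9
  N₂: 1357 (inert)
  CO₂: 0 + 3(49.78) = 149.3
  H₂O: 0 + 4(49.78) = 199.1

199 lbmol/h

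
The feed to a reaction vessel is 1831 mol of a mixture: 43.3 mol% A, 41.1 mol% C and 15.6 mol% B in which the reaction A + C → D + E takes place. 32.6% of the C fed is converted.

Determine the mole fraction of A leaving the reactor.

0.299

C reacted = 0.326 × 752.5 = 245.3 mol; ν_C = −1, so ξ = 245.3/1 = 245.3 mol.
Outlet amounts (n = n₀ + ν ξ):
  A: 792.8 − 1(245.3) = 547.5
  C: 752.5 − 1(245.3) = 507.2
  D: 0 + 1(245.3) = 245.3
  E: 0 + 1(245.3) = 245.3
  B: 285.6 (inert)
Total out = 1831 mol; y_A = 547.5 / 1831 = 0.299.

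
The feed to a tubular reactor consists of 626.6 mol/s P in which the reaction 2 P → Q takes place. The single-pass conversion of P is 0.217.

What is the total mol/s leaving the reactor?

559 mol/s

P reacted = 0.217 × 626.6 = 136 mol/s; ν_P = −2, so ξ = 136/2 = 67.99 mol/s.
Outlet amounts (n = n₀ + ν ξ):
  P: 626.6 − 2(67.99) = 490.6
  Q: 0 + 1(67.99) = 67.99
Total out = 490.6 + 67.99 = 558.6 mol/s.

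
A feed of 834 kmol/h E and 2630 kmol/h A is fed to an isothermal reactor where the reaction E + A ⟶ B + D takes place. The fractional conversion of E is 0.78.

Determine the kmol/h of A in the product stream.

E reacted = 0.78 × 834 = 650.5 kmol/h; ν_E = −1, so ξ = 650.5/1 = 650.5 kmol/h.
Outlet amounts (n = n₀ + ν ξ):
  E: 834 − 1(650.5) = 183.5
  A: 2630 − 1(650.5) = 1979
  B: 0 + 1(650.5) = 650.5
  D: 0 + 1(650.5) = 650.5

1980 kmol/h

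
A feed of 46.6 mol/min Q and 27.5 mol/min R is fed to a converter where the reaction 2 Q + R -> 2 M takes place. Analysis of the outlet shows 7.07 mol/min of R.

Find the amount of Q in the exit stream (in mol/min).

For R: n = n₀ − 1ξ → 7.07 = 27.5 − 1ξ, giving ξ = 20.43 mol/min.
Outlet amounts (n = n₀ + ν ξ):
  Q: 46.6 − 2(20.43) = 5.74
  R: 27.5 − 1(20.43) = 7.07
  M: 0 + 2(20.43) = 40.86

5.74 mol/min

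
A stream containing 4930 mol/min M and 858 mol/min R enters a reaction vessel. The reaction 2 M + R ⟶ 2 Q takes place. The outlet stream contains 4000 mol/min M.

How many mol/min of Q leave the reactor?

For M: n = n₀ − 2ξ → 4000 = 4930 − 2ξ, giving ξ = 465 mol/min.
Outlet amounts (n = n₀ + ν ξ):
  M: 4930 − 2(465) = 4000
  R: 858 − 1(465) = 393
  Q: 0 + 2(465) = 930

930 mol/min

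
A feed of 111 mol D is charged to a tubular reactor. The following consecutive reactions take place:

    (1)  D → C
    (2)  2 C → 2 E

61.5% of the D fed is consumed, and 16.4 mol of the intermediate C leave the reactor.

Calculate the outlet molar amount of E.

51.9 mol

Conversion of D: D consumed = 1ξ₁ = 0.615 × 111 → ξ₁ = 68.27 mol.
C balance: n_C = 0 + 1ξ₁ − 2ξ₂ = 16.4 → ξ₂ = (1·68.27 − 16.4)/2 = 25.93 mol.
Outlet amounts (n = n₀ + Σ ν·ξ):
  D: 111 − 1(68.27) = 42.73
  C: 0 + 1(68.27) − 2(25.93) = 16.4
  E: 0 + 2(25.93) = 51.87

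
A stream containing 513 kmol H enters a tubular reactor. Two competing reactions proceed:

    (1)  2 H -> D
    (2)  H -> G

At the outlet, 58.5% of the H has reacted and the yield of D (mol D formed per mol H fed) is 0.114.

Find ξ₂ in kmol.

ξ₂ = 183 kmol

Yield of D: 1ξ₁ / 513 = 0.114 → ξ₁ = 58.48 kmol.
Conversion of H: 2ξ₁ + 1ξ₂ = 0.585 × 513 = 300.1 → ξ₂ = 183.1 kmol.
Outlet amounts (n = n₀ + Σ ν·ξ):
  H: 513 − 2(58.48) − 1(183.1) = 212.9
  D: 0 + 1(58.48) = 58.48
  G: 0 + 1(183.1) = 183.1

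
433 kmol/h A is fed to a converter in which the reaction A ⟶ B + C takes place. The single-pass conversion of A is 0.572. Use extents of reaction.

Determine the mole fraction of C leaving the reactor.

A reacted = 0.572 × 433 = 247.7 kmol/h; ν_A = −1, so ξ = 247.7/1 = 247.7 kmol/h.
Outlet amounts (n = n₀ + ν ξ):
  A: 433 − 1(247.7) = 185.3
  B: 0 + 1(247.7) = 247.7
  C: 0 + 1(247.7) = 247.7
Total out = 680.7 kmol/h; y_C = 247.7 / 680.7 = 0.3639.

0.364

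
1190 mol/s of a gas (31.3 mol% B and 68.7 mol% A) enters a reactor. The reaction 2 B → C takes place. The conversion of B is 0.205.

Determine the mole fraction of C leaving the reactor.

0.0331

B reacted = 0.205 × 372.5 = 76.36 mol/s; ν_B = −2, so ξ = 76.36/2 = 38.18 mol/s.
Outlet amounts (n = n₀ + ν ξ):
  B: 372.5 − 2(38.18) = 296.1
  C: 0 + 1(38.18) = 38.18
  A: 817.5 (inert)
Total out = 1152 mol/s; y_C = 38.18 / 1152 = 0.03315.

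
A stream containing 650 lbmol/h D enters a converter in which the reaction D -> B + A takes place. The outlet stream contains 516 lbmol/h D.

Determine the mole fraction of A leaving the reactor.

For D: n = n₀ − 1ξ → 516 = 650 − 1ξ, giving ξ = 134 lbmol/h.
Outlet amounts (n = n₀ + ν ξ):
  D: 650 − 1(134) = 516
  B: 0 + 1(134) = 134
  A: 0 + 1(134) = 134
Total out = 784 lbmol/h; y_A = 134 / 784 = 0.1709.

0.171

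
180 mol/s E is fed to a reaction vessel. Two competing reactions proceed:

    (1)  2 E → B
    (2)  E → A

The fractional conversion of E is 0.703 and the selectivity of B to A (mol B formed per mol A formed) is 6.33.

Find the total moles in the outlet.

121 mol/s

Conversion of E: E consumed = 0.703 × 180 = 126.5 mol/s = 2ξ₁ + 1ξ₂.
Selectivity: 1ξ₁ / (1ξ₂) = 6.33 → ξ₁ = 6.33 ξ₂.
Substitute: (2·6.33 + 1) ξ₂ = 126.5 → ξ₂ = 9.264 mol/s, ξ₁ = 58.64 mol/s.
Outlet amounts (n = n₀ + Σ ν·ξ):
  E: 180 − 2(58.64) − 1(9.264) = 53.46
  B: 0 + 1(58.64) = 58.64
  A: 0 + 1(9.264) = 9.264
Total out = 53.46 + 58.64 + 9.264 = 121.4 mol/s.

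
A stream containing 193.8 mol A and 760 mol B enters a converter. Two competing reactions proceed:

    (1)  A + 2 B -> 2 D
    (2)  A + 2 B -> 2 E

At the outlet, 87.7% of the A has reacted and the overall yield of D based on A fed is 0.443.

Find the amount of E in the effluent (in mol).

Yield of D: 2ξ₁ / 193.8 = 0.443 → ξ₁ = 42.93 mol.
Conversion of A: 1ξ₁ + 1ξ₂ = 0.877 × 193.8 = 170 → ξ₂ = 127 mol.
Outlet amounts (n = n₀ + Σ ν·ξ):
  A: 193.8 − 1(42.93) − 1(127) = 23.84
  B: 760 − 2(42.93) − 2(127) = 420.1
  D: 0 + 2(42.93) = 85.85
  E: 0 + 2(127) = 254.1

254 mol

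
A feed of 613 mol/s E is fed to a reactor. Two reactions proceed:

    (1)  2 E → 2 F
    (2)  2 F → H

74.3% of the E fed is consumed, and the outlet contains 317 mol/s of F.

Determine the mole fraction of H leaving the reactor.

Conversion of E: E consumed = 2ξ₁ = 0.743 × 613 → ξ₁ = 227.7 mol/s.
F balance: n_F = 0 + 2ξ₁ − 2ξ₂ = 317 → ξ₂ = (2·227.7 − 317)/2 = 69.23 mol/s.
Outlet amounts (n = n₀ + Σ ν·ξ):
  E: 613 − 2(227.7) = 157.5
  F: 0 + 2(227.7) − 2(69.23) = 317
  H: 0 + 1(69.23) = 69.23
Total out = 543.8 mol/s; y_H = 69.23 / 543.8 = 0.1273.

0.127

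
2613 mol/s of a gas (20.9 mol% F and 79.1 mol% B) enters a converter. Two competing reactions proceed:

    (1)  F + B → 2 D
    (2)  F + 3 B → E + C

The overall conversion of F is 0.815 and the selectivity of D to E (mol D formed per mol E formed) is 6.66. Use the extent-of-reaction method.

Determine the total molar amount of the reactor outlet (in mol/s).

2410 mol/s

Conversion of F: F consumed = 0.815 × 546.1 = 445.1 mol/s = 1ξ₁ + 1ξ₂.
Selectivity: 2ξ₁ / (1ξ₂) = 6.66 → ξ₁ = 3.33 ξ₂.
Substitute: (1·3.33 + 1) ξ₂ = 445.1 → ξ₂ = 102.8 mol/s, ξ₁ = 342.3 mol/s.
Outlet amounts (n = n₀ + Σ ν·ξ):
  F: 546.1 − 1(342.3) − 1(102.8) = 101
  B: 2067 − 1(342.3) − 3(102.8) = 1416
  D: 0 + 2(342.3) = 684.6
  E: 0 + 1(102.8) = 102.8
  C: 0 + 1(102.8) = 102.8
Total out = 101 + 1416 + 684.6 + 102.8 + 102.8 = 2407 mol/s.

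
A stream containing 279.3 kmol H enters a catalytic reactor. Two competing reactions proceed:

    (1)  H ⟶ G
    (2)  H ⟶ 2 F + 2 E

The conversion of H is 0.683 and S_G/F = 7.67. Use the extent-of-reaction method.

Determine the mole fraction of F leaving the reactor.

Conversion of H: H consumed = 0.683 × 279.3 = 190.8 kmol = 1ξ₁ + 1ξ₂.
Selectivity: 1ξ₁ / (2ξ₂) = 7.67 → ξ₁ = 15.34 ξ₂.
Substitute: (1·15.34 + 1) ξ₂ = 190.8 → ξ₂ = 11.67 kmol, ξ₁ = 179.1 kmol.
Outlet amounts (n = n₀ + Σ ν·ξ):
  H: 279.3 − 1(179.1) − 1(11.67) = 88.54
  G: 0 + 1(179.1) = 179.1
  F: 0 + 2(11.67) = 23.35
  E: 0 + 2(11.67) = 23.35
Total out = 314.3 kmol; y_F = 23.35 / 314.3 = 0.07428.

0.0743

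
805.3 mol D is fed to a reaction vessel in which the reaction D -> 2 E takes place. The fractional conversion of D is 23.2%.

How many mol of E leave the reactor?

374 mol

D reacted = 0.232 × 805.3 = 186.8 mol; ν_D = −1, so ξ = 186.8/1 = 186.8 mol.
Outlet amounts (n = n₀ + ν ξ):
  D: 805.3 − 1(186.8) = 618.5
  E: 0 + 2(186.8) = 373.7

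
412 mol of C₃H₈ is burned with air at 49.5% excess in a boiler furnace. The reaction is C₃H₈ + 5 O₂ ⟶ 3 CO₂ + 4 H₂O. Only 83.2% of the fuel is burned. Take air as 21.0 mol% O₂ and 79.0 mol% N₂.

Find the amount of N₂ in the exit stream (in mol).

Stoichiometric O₂ = 5 × 412 = 2060 mol; O₂ fed = 2060 × 1.495 = 3080 mol.
N₂ fed = 3080 × 79/21 = 11590 mol.
Fuel reacted = 0.832 × 412 → ξ = 342.8 mol.
Outlet (n = n₀ + ν ξ):
  C₃H₈: 412 − 1(342.8) = 69.22
  O₂: 3080 − 5(342.8) = 1366
  N₂: 11590 (inert)
  CO₂: 0 + 3(342.8) = 1028
  H₂O: 0 + 4(342.8) = 1371

11600 mol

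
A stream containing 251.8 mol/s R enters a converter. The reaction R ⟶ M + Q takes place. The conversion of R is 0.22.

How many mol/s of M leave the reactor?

55.4 mol/s

R reacted = 0.22 × 251.8 = 55.4 mol/s; ν_R = −1, so ξ = 55.4/1 = 55.4 mol/s.
Outlet amounts (n = n₀ + ν ξ):
  R: 251.8 − 1(55.4) = 196.4
  M: 0 + 1(55.4) = 55.4
  Q: 0 + 1(55.4) = 55.4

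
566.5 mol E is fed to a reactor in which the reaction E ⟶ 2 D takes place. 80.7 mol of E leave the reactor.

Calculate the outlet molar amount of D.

972 mol

For E: n = n₀ − 1ξ → 80.7 = 566.5 − 1ξ, giving ξ = 485.8 mol.
Outlet amounts (n = n₀ + ν ξ):
  E: 566.5 − 1(485.8) = 80.7
  D: 0 + 2(485.8) = 971.6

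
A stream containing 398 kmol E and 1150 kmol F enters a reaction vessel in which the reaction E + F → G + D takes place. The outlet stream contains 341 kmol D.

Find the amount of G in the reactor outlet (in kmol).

For D: n = n₀ + 1ξ → 341 = 0 + 1ξ, giving ξ = 341 kmol.
Outlet amounts (n = n₀ + ν ξ):
  E: 398 − 1(341) = 57
  F: 1150 − 1(341) = 809
  G: 0 + 1(341) = 341
  D: 0 + 1(341) = 341

341 kmol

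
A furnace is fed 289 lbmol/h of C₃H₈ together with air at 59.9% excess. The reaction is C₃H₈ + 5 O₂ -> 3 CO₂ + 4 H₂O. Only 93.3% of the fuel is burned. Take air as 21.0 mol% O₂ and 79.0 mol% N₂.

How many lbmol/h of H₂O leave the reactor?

Stoichiometric O₂ = 5 × 289 = 1445 lbmol/h; O₂ fed = 1445 × 1.599 = 2311 lbmol/h.
N₂ fed = 2311 × 79/21 = 8692 lbmol/h.
Fuel reacted = 0.933 × 289 → ξ = 269.6 lbmol/h.
Outlet (n = n₀ + ν ξ):
  C₃H₈: 289 − 1(269.6) = 19.36
  O₂: 2311 − 5(269.6) = 962.4
  N₂: 8692 (inert)
  CO₂: 0 + 3(269.6) = 808.9
  H₂O: 0 + 4(269.6) = 1079

1080 lbmol/h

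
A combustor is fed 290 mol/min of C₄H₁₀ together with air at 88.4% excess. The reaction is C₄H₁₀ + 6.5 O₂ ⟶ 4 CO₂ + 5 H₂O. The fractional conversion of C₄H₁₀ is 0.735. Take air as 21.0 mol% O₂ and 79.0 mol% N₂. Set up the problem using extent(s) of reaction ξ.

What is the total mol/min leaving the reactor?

17500 mol/min

Stoichiometric O₂ = 6.5 × 290 = 1885 mol/min; O₂ fed = 1885 × 1.884 = 3551 mol/min.
N₂ fed = 3551 × 79/21 = 13360 mol/min.
Fuel reacted = 0.735 × 290 → ξ = 213.2 mol/min.
Outlet (n = n₀ + ν ξ):
  C₄H₁₀: 290 − 1(213.2) = 76.85
  O₂: 3551 − 6.5(213.2) = 2166
  N₂: 13360 (inert)
  CO₂: 0 + 4(213.2) = 852.6
  H₂O: 0 + 5(213.2) = 1066
Total out = 76.85 + 2166 + 13360 + 852.6 + 1066 = 17520 mol/min.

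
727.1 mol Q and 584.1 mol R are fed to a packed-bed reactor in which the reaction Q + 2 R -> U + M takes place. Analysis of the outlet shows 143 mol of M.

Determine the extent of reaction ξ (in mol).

For M: n = n₀ + 1ξ → 143 = 0 + 1ξ, giving ξ = 143 mol.
Outlet amounts (n = n₀ + ν ξ):
  Q: 727.1 − 1(143) = 584.1
  R: 584.1 − 2(143) = 298.1
  U: 0 + 1(143) = 143
  M: 0 + 1(143) = 143

ξ = 143 mol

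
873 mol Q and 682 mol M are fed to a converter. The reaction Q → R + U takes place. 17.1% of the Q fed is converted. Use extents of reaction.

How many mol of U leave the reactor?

Q reacted = 0.171 × 873 = 149.3 mol; ν_Q = −1, so ξ = 149.3/1 = 149.3 mol.
Outlet amounts (n = n₀ + ν ξ):
  Q: 873 − 1(149.3) = 723.7
  R: 0 + 1(149.3) = 149.3
  U: 0 + 1(149.3) = 149.3
  M: 682 (inert)

149 mol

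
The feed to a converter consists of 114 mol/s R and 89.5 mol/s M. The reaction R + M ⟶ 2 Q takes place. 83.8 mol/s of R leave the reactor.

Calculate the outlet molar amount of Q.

60.4 mol/s

For R: n = n₀ − 1ξ → 83.8 = 114 − 1ξ, giving ξ = 30.2 mol/s.
Outlet amounts (n = n₀ + ν ξ):
  R: 114 − 1(30.2) = 83.8
  M: 89.5 − 1(30.2) = 59.3
  Q: 0 + 2(30.2) = 60.4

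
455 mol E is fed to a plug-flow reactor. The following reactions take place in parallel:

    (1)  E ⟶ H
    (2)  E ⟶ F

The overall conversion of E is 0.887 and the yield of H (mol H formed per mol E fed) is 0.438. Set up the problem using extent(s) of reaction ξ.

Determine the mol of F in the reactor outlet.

204 mol

Yield of H: 1ξ₁ / 455 = 0.438 → ξ₁ = 199.3 mol.
Conversion of E: 1ξ₁ + 1ξ₂ = 0.887 × 455 = 403.6 → ξ₂ = 204.3 mol.
Outlet amounts (n = n₀ + Σ ν·ξ):
  E: 455 − 1(199.3) − 1(204.3) = 51.42
  H: 0 + 1(199.3) = 199.3
  F: 0 + 1(204.3) = 204.3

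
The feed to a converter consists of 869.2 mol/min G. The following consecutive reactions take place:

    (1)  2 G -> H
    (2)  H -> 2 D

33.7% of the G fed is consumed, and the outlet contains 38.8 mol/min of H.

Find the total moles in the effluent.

830 mol/min

Conversion of G: G consumed = 2ξ₁ = 0.337 × 869.2 → ξ₁ = 146.5 mol/min.
H balance: n_H = 0 + 1ξ₁ − 1ξ₂ = 38.8 → ξ₂ = (1·146.5 − 38.8)/1 = 107.7 mol/min.
Outlet amounts (n = n₀ + Σ ν·ξ):
  G: 869.2 − 2(146.5) = 576.3
  H: 0 + 1(146.5) − 1(107.7) = 38.8
  D: 0 + 2(107.7) = 215.3
Total out = 576.3 + 38.8 + 215.3 = 830.4 mol/min.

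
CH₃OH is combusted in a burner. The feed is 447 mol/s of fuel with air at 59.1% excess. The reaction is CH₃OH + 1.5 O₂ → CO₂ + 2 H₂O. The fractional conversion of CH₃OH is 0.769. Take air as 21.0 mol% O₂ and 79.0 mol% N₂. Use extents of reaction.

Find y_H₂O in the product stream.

0.121

Stoichiometric O₂ = 1.5 × 447 = 670.5 mol/s; O₂ fed = 670.5 × 1.591 = 1067 mol/s.
N₂ fed = 1067 × 79/21 = 4013 mol/s.
Fuel reacted = 0.769 × 447 → ξ = 343.7 mol/s.
Outlet (n = n₀ + ν ξ):
  CH₃OH: 447 − 1(343.7) = 103.3
  O₂: 1067 − 1.5(343.7) = 551.2
  N₂: 4013 (inert)
  CO₂: 0 + 1(343.7) = 343.7
  H₂O: 0 + 2(343.7) = 687.5
Total out = 5699 mol/s; y_H₂O = 687.5 / 5699 = 0.1206.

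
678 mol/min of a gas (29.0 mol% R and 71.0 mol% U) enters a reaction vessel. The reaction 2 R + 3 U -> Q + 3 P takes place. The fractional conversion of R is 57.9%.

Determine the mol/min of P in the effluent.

171 mol/min

R reacted = 0.579 × 196.6 = 113.8 mol/min; ν_R = −2, so ξ = 113.8/2 = 56.92 mol/min.
Outlet amounts (n = n₀ + ν ξ):
  R: 196.6 − 2(56.92) = 82.78
  U: 481.4 − 3(56.92) = 310.6
  Q: 0 + 1(56.92) = 56.92
  P: 0 + 3(56.92) = 170.8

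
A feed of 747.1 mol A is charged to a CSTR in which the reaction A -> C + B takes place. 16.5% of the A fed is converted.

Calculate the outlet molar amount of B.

123 mol

A reacted = 0.165 × 747.1 = 123.3 mol; ν_A = −1, so ξ = 123.3/1 = 123.3 mol.
Outlet amounts (n = n₀ + ν ξ):
  A: 747.1 − 1(123.3) = 623.8
  C: 0 + 1(123.3) = 123.3
  B: 0 + 1(123.3) = 123.3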